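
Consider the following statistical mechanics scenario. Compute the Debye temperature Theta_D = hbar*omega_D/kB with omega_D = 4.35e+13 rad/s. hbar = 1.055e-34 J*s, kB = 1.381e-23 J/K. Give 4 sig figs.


Step 1: hbar*omega_D = 1.055e-34 * 4.35e+13 = 4.589e-21 J
Step 2: Theta_D = 4.589e-21 / 1.381e-23
Step 3: Theta_D = 332.3 K

332.3


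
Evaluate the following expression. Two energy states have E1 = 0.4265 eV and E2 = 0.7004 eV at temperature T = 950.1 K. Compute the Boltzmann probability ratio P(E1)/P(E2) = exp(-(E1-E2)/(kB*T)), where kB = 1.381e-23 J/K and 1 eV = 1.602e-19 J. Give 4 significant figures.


Step 1: Compute energy difference dE = E1 - E2 = 0.4265 - 0.7004 = -0.2739 eV
Step 2: Convert to Joules: dE_J = -0.2739 * 1.602e-19 = -4.388e-20 J
Step 3: Compute exponent = -dE_J / (kB * T) = -(-4.388e-20) / (1.381e-23 * 950.1) = 3.344
Step 4: P(E1)/P(E2) = exp(3.344) = 28.34

28.34


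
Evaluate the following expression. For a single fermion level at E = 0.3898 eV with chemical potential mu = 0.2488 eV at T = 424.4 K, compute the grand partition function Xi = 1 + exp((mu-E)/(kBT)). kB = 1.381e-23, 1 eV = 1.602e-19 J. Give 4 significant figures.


Step 1: (mu - E) = 0.2488 - 0.3898 = -0.141 eV
Step 2: x = (mu-E)*eV/(kB*T) = -0.141*1.602e-19/(1.381e-23*424.4) = -3.854
Step 3: exp(x) = 0.02119
Step 4: Xi = 1 + 0.02119 = 1.021

1.021


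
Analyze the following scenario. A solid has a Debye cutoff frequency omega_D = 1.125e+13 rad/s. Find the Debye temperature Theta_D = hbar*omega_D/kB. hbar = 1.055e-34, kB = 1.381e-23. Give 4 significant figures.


Step 1: hbar*omega_D = 1.055e-34 * 1.125e+13 = 1.187e-21 J
Step 2: Theta_D = 1.187e-21 / 1.381e-23
Step 3: Theta_D = 85.94 K

85.94


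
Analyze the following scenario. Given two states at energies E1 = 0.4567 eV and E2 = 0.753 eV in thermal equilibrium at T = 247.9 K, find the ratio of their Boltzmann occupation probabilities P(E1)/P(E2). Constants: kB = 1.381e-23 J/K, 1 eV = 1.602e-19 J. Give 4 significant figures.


Step 1: Compute energy difference dE = E1 - E2 = 0.4567 - 0.753 = -0.2963 eV
Step 2: Convert to Joules: dE_J = -0.2963 * 1.602e-19 = -4.747e-20 J
Step 3: Compute exponent = -dE_J / (kB * T) = -(-4.747e-20) / (1.381e-23 * 247.9) = 13.87
Step 4: P(E1)/P(E2) = exp(13.87) = 1.051e+06

1.051e+06


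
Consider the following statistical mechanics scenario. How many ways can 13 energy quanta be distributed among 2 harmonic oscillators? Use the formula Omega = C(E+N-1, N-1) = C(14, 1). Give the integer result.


Step 1: Use binomial coefficient C(14, 1)
Step 2: Numerator = 14! / 13!
Step 3: Denominator = 1!
Step 4: Omega = 14

14


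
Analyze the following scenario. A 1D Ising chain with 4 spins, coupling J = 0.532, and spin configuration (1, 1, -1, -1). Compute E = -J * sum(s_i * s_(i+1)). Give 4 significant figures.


Step 1: Nearest-neighbor products: 1, -1, 1
Step 2: Sum of products = 1
Step 3: E = -0.532 * 1 = -0.532

-0.532


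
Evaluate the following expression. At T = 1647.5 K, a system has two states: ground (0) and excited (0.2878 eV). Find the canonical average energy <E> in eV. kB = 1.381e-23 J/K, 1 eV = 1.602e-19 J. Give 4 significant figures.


Step 1: beta*E = 0.2878*1.602e-19/(1.381e-23*1647.5) = 2.026
Step 2: exp(-beta*E) = 0.1318
Step 3: <E> = 0.2878*0.1318/(1+0.1318) = 0.03352 eV

0.03352


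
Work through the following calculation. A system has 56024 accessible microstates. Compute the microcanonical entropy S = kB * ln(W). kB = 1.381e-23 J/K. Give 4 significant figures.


Step 1: ln(W) = ln(56024) = 10.93
Step 2: S = kB * ln(W) = 1.381e-23 * 10.93
Step 3: S = 1.51e-22 J/K

1.51e-22


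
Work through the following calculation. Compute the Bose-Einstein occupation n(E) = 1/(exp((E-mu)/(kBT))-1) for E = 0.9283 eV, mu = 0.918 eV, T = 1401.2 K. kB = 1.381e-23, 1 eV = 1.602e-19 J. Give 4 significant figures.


Step 1: (E - mu) = 0.0103 eV
Step 2: x = (E-mu)*eV/(kB*T) = 0.0103*1.602e-19/(1.381e-23*1401.2) = 0.08527
Step 3: exp(x) = 1.089
Step 4: n = 1/(exp(x)-1) = 11.23

11.23


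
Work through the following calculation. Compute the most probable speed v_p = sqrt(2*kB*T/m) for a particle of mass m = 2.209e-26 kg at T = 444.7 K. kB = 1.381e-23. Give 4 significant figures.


Step 1: Numerator = 2*kB*T = 2*1.381e-23*444.7 = 1.228e-20
Step 2: Ratio = 1.228e-20 / 2.209e-26 = 5.56e+05
Step 3: v_p = sqrt(5.56e+05) = 745.7 m/s

745.7


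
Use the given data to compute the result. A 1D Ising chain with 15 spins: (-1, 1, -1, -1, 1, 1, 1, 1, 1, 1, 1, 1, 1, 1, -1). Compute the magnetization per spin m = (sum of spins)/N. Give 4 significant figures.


Step 1: Count up spins (+1): 11, down spins (-1): 4
Step 2: Total magnetization M = 11 - 4 = 7
Step 3: m = M/N = 7/15 = 0.4667

0.4667


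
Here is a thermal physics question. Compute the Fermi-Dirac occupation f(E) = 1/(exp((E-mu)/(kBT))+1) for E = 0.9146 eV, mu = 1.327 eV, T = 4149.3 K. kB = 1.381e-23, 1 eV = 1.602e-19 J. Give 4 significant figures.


Step 1: (E - mu) = 0.9146 - 1.327 = -0.4124 eV
Step 2: Convert: (E-mu)*eV = -6.607e-20 J
Step 3: x = (E-mu)*eV/(kB*T) = -1.153
Step 4: f = 1/(exp(-1.153)+1) = 0.7601

0.7601


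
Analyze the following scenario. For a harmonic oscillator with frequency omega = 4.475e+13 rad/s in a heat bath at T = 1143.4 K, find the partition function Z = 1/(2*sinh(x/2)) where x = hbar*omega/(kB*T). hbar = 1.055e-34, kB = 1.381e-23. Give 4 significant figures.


Step 1: Compute x = hbar*omega/(kB*T) = 1.055e-34*4.475e+13/(1.381e-23*1143.4) = 0.299
Step 2: x/2 = 0.1495
Step 3: sinh(x/2) = 0.1501
Step 4: Z = 1/(2*0.1501) = 3.332

3.332


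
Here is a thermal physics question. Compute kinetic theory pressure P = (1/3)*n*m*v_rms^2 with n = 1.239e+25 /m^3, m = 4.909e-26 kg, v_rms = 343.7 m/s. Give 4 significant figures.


Step 1: v_rms^2 = 343.7^2 = 1.181e+05
Step 2: n*m = 1.239e+25*4.909e-26 = 0.6082
Step 3: P = (1/3)*0.6082*1.181e+05 = 2.395e+04 Pa

2.395e+04


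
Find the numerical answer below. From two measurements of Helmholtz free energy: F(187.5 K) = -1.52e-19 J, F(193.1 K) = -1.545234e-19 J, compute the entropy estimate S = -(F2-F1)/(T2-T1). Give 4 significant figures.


Step 1: dF = F2 - F1 = -1.545234e-19 - (-1.52e-19) = -2.5234e-21 J
Step 2: dT = T2 - T1 = 193.1 - 187.5 = 5.6 K
Step 3: S = -dF/dT = -(-2.5234e-21)/5.6 = 4.506e-22 J/K

4.506e-22


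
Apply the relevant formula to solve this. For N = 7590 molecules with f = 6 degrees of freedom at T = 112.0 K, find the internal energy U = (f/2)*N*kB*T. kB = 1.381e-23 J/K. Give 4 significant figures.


Step 1: f/2 = 6/2 = 3.0
Step 2: N*kB*T = 7590*1.381e-23*112.0 = 1.174e-17
Step 3: U = 3.0 * 1.174e-17 = 3.522e-17 J

3.522e-17


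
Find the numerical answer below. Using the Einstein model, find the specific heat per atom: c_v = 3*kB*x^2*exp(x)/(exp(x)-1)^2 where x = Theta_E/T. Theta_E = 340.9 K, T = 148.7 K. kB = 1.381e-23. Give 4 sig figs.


Step 1: x = Theta_E/T = 340.9/148.7 = 2.293
Step 2: x^2 = 5.256
Step 3: exp(x) = 9.9
Step 4: c_v = 3*1.381e-23*5.256*9.9/(9.9-1)^2 = 2.721e-23

2.721e-23


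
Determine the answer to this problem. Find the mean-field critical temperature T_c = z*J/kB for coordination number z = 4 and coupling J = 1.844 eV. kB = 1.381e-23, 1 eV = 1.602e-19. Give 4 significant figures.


Step 1: z*J = 4*1.844 = 7.376 eV
Step 2: Convert to Joules: 7.376*1.602e-19 = 1.182e-18 J
Step 3: T_c = 1.182e-18 / 1.381e-23 = 8.556e+04 K

8.556e+04


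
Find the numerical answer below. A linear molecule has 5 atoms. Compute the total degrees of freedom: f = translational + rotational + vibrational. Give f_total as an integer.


Step 1: Translational DOF = 3
Step 2: Rotational DOF (linear) = 2
Step 3: Vibrational DOF = 3*5 - 5 = 10
Step 4: Total = 3 + 2 + 10 = 15

15


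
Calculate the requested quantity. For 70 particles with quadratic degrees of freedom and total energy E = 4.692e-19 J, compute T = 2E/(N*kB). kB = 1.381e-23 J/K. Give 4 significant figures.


Step 1: Numerator = 2*E = 2*4.692e-19 = 9.384e-19 J
Step 2: Denominator = N*kB = 70*1.381e-23 = 9.667e-22
Step 3: T = 9.384e-19 / 9.667e-22 = 970.7 K

970.7


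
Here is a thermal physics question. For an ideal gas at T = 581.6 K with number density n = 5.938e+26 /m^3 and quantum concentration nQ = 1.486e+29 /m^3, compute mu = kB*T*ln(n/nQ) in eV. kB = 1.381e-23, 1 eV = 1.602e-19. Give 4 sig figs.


Step 1: n/nQ = 5.938e+26/1.486e+29 = 0.003996
Step 2: ln(n/nQ) = -5.522
Step 3: mu = kB*T*ln(n/nQ) = 8.032e-21*-5.522 = -4.436e-20 J
Step 4: Convert to eV: -4.436e-20/1.602e-19 = -0.2769 eV

-0.2769


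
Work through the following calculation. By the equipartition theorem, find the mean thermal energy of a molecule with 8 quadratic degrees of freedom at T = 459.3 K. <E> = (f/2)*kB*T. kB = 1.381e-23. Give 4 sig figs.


Step 1: f/2 = 8/2 = 4
Step 2: kB*T = 1.381e-23 * 459.3 = 6.343e-21
Step 3: <E> = 4 * 6.343e-21 = 2.537e-20 J

2.537e-20


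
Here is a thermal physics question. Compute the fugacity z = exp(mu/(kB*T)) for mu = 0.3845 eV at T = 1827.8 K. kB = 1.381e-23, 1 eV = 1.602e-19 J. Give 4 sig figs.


Step 1: Convert mu to Joules: 0.3845*1.602e-19 = 6.16e-20 J
Step 2: kB*T = 1.381e-23*1827.8 = 2.524e-20 J
Step 3: mu/(kB*T) = 2.44
Step 4: z = exp(2.44) = 11.48

11.48


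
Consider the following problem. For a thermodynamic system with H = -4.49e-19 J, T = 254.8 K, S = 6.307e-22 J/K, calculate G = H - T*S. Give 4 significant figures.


Step 1: T*S = 254.8 * 6.307e-22 = 1.607e-19 J
Step 2: G = H - T*S = -4.49e-19 - 1.607e-19
Step 3: G = -6.097e-19 J

-6.097e-19


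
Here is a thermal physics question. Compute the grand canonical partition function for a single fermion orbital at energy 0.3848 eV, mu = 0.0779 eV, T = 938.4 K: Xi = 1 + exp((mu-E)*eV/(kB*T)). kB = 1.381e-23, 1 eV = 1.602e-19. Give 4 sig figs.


Step 1: (mu - E) = 0.0779 - 0.3848 = -0.3069 eV
Step 2: x = (mu-E)*eV/(kB*T) = -0.3069*1.602e-19/(1.381e-23*938.4) = -3.794
Step 3: exp(x) = 0.02251
Step 4: Xi = 1 + 0.02251 = 1.023

1.023


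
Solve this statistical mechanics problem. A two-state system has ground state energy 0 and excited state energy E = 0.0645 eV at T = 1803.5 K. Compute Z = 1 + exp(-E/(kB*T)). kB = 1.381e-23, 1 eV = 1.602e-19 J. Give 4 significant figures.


Step 1: Compute beta*E = E*eV/(kB*T) = 0.0645*1.602e-19/(1.381e-23*1803.5) = 0.4149
Step 2: exp(-beta*E) = exp(-0.4149) = 0.6604
Step 3: Z = 1 + 0.6604 = 1.66

1.66


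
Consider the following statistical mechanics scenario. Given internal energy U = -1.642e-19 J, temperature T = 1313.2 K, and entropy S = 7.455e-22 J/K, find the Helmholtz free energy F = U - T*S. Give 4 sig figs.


Step 1: T*S = 1313.2 * 7.455e-22 = 9.79e-19 J
Step 2: F = U - T*S = -1.642e-19 - 9.79e-19
Step 3: F = -1.143e-18 J

-1.143e-18


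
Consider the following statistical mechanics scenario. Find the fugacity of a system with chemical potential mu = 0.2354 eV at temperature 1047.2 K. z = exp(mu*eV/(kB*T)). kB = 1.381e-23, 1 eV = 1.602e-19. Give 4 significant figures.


Step 1: Convert mu to Joules: 0.2354*1.602e-19 = 3.771e-20 J
Step 2: kB*T = 1.381e-23*1047.2 = 1.446e-20 J
Step 3: mu/(kB*T) = 2.608
Step 4: z = exp(2.608) = 13.57

13.57


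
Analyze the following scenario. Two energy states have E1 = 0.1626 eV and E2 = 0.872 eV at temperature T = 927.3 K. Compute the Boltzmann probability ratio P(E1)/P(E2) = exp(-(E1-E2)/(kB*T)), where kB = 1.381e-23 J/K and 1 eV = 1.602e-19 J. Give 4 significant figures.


Step 1: Compute energy difference dE = E1 - E2 = 0.1626 - 0.872 = -0.7094 eV
Step 2: Convert to Joules: dE_J = -0.7094 * 1.602e-19 = -1.136e-19 J
Step 3: Compute exponent = -dE_J / (kB * T) = -(-1.136e-19) / (1.381e-23 * 927.3) = 8.874
Step 4: P(E1)/P(E2) = exp(8.874) = 7147

7147


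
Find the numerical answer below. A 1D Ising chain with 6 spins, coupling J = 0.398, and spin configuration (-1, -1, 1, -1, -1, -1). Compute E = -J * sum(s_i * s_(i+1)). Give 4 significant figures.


Step 1: Nearest-neighbor products: 1, -1, -1, 1, 1
Step 2: Sum of products = 1
Step 3: E = -0.398 * 1 = -0.398

-0.398


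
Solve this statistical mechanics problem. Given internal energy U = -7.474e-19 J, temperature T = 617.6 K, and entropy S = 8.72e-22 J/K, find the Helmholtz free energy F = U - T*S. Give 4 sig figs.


Step 1: T*S = 617.6 * 8.72e-22 = 5.385e-19 J
Step 2: F = U - T*S = -7.474e-19 - 5.385e-19
Step 3: F = -1.286e-18 J

-1.286e-18


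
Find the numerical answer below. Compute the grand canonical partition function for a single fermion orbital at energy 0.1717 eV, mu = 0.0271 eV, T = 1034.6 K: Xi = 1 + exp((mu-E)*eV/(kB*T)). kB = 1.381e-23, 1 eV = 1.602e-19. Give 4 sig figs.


Step 1: (mu - E) = 0.0271 - 0.1717 = -0.1446 eV
Step 2: x = (mu-E)*eV/(kB*T) = -0.1446*1.602e-19/(1.381e-23*1034.6) = -1.621
Step 3: exp(x) = 0.1976
Step 4: Xi = 1 + 0.1976 = 1.198

1.198


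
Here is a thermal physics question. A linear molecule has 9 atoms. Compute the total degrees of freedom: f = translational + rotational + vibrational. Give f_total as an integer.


Step 1: Translational DOF = 3
Step 2: Rotational DOF (linear) = 2
Step 3: Vibrational DOF = 3*9 - 5 = 22
Step 4: Total = 3 + 2 + 22 = 27

27


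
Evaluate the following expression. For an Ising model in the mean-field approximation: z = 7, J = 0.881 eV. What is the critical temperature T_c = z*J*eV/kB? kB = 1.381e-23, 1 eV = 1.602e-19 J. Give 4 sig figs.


Step 1: z*J = 7*0.881 = 6.167 eV
Step 2: Convert to Joules: 6.167*1.602e-19 = 9.88e-19 J
Step 3: T_c = 9.88e-19 / 1.381e-23 = 7.154e+04 K

7.154e+04


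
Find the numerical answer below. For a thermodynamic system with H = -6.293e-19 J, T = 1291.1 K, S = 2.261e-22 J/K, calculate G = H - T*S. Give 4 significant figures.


Step 1: T*S = 1291.1 * 2.261e-22 = 2.919e-19 J
Step 2: G = H - T*S = -6.293e-19 - 2.919e-19
Step 3: G = -9.212e-19 J

-9.212e-19


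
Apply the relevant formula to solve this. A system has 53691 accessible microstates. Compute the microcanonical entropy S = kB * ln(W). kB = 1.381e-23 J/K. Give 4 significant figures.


Step 1: ln(W) = ln(53691) = 10.89
Step 2: S = kB * ln(W) = 1.381e-23 * 10.89
Step 3: S = 1.504e-22 J/K

1.504e-22


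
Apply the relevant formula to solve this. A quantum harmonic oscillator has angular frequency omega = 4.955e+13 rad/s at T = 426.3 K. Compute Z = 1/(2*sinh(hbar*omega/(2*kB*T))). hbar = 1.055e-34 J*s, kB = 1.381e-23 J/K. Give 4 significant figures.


Step 1: Compute x = hbar*omega/(kB*T) = 1.055e-34*4.955e+13/(1.381e-23*426.3) = 0.8879
Step 2: x/2 = 0.444
Step 3: sinh(x/2) = 0.4587
Step 4: Z = 1/(2*0.4587) = 1.09

1.09


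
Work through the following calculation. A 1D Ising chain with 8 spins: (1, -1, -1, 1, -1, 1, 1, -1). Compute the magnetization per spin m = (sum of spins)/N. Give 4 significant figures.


Step 1: Count up spins (+1): 4, down spins (-1): 4
Step 2: Total magnetization M = 4 - 4 = 0
Step 3: m = M/N = 0/8 = 0

0


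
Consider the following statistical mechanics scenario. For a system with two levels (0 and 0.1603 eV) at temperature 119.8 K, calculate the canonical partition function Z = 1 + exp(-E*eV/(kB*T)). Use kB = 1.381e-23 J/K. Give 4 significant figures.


Step 1: Compute beta*E = E*eV/(kB*T) = 0.1603*1.602e-19/(1.381e-23*119.8) = 15.52
Step 2: exp(-beta*E) = exp(-15.52) = 1.815e-07
Step 3: Z = 1 + 1.815e-07 = 1

1


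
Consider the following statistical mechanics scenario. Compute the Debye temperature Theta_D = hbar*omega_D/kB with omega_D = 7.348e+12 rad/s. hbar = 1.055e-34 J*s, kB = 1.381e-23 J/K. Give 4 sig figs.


Step 1: hbar*omega_D = 1.055e-34 * 7.348e+12 = 7.752e-22 J
Step 2: Theta_D = 7.752e-22 / 1.381e-23
Step 3: Theta_D = 56.13 K

56.13


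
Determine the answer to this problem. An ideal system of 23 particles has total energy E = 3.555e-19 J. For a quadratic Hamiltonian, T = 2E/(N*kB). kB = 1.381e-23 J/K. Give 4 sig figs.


Step 1: Numerator = 2*E = 2*3.555e-19 = 7.11e-19 J
Step 2: Denominator = N*kB = 23*1.381e-23 = 3.176e-22
Step 3: T = 7.11e-19 / 3.176e-22 = 2238 K

2238


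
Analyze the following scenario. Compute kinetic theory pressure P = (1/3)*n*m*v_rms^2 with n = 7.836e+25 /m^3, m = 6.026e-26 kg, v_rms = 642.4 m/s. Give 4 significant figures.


Step 1: v_rms^2 = 642.4^2 = 4.127e+05
Step 2: n*m = 7.836e+25*6.026e-26 = 4.722
Step 3: P = (1/3)*4.722*4.127e+05 = 6.496e+05 Pa

6.496e+05


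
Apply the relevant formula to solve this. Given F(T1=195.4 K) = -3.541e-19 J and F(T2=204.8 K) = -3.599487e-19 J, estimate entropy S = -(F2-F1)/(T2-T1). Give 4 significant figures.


Step 1: dF = F2 - F1 = -3.599487e-19 - (-3.541e-19) = -5.8487e-21 J
Step 2: dT = T2 - T1 = 204.8 - 195.4 = 9.4 K
Step 3: S = -dF/dT = -(-5.8487e-21)/9.4 = 6.222e-22 J/K

6.222e-22


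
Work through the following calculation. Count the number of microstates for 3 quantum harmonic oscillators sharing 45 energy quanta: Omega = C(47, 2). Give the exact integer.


Step 1: Use binomial coefficient C(47, 2)
Step 2: Numerator = 47! / 45!
Step 3: Denominator = 2!
Step 4: Omega = 1081

1081


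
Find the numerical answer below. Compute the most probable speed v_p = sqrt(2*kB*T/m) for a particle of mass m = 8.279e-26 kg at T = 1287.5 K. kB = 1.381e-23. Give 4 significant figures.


Step 1: Numerator = 2*kB*T = 2*1.381e-23*1287.5 = 3.556e-20
Step 2: Ratio = 3.556e-20 / 8.279e-26 = 4.295e+05
Step 3: v_p = sqrt(4.295e+05) = 655.4 m/s

655.4


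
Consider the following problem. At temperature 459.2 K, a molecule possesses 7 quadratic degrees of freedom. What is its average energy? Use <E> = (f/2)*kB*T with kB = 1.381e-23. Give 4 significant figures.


Step 1: f/2 = 7/2 = 3.5
Step 2: kB*T = 1.381e-23 * 459.2 = 6.342e-21
Step 3: <E> = 3.5 * 6.342e-21 = 2.22e-20 J

2.22e-20


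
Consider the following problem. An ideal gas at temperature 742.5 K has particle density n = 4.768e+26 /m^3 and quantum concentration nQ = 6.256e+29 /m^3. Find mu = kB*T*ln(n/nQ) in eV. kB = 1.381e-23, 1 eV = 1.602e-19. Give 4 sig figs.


Step 1: n/nQ = 4.768e+26/6.256e+29 = 0.0007621
Step 2: ln(n/nQ) = -7.179
Step 3: mu = kB*T*ln(n/nQ) = 1.025e-20*-7.179 = -7.362e-20 J
Step 4: Convert to eV: -7.362e-20/1.602e-19 = -0.4595 eV

-0.4595


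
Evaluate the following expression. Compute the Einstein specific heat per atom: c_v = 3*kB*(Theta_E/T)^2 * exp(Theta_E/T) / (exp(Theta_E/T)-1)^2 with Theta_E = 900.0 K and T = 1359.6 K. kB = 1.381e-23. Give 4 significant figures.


Step 1: x = Theta_E/T = 900.0/1359.6 = 0.662
Step 2: x^2 = 0.4382
Step 3: exp(x) = 1.939
Step 4: c_v = 3*1.381e-23*0.4382*1.939/(1.939-1)^2 = 3.995e-23

3.995e-23


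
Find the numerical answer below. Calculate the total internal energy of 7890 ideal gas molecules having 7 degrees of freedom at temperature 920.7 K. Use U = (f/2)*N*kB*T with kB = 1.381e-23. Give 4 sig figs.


Step 1: f/2 = 7/2 = 3.5
Step 2: N*kB*T = 7890*1.381e-23*920.7 = 1.003e-16
Step 3: U = 3.5 * 1.003e-16 = 3.511e-16 J

3.511e-16


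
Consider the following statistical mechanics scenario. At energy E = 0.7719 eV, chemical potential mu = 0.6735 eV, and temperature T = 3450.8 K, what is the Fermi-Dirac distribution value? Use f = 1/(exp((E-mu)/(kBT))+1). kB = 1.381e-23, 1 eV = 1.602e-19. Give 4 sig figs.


Step 1: (E - mu) = 0.7719 - 0.6735 = 0.0984 eV
Step 2: Convert: (E-mu)*eV = 1.576e-20 J
Step 3: x = (E-mu)*eV/(kB*T) = 0.3308
Step 4: f = 1/(exp(0.3308)+1) = 0.418

0.418


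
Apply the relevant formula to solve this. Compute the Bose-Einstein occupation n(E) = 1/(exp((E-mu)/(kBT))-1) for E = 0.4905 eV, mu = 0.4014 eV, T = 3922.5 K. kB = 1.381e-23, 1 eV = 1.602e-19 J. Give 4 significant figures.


Step 1: (E - mu) = 0.0891 eV
Step 2: x = (E-mu)*eV/(kB*T) = 0.0891*1.602e-19/(1.381e-23*3922.5) = 0.2635
Step 3: exp(x) = 1.301
Step 4: n = 1/(exp(x)-1) = 3.317

3.317


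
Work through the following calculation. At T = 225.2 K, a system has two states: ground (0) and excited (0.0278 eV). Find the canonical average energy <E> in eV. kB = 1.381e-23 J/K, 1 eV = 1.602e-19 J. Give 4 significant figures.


Step 1: beta*E = 0.0278*1.602e-19/(1.381e-23*225.2) = 1.432
Step 2: exp(-beta*E) = 0.2388
Step 3: <E> = 0.0278*0.2388/(1+0.2388) = 0.005359 eV

0.005359


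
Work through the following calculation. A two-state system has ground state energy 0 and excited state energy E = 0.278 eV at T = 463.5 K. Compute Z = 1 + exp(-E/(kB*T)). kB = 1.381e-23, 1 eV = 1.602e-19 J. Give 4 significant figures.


Step 1: Compute beta*E = E*eV/(kB*T) = 0.278*1.602e-19/(1.381e-23*463.5) = 6.958
Step 2: exp(-beta*E) = exp(-6.958) = 0.0009513
Step 3: Z = 1 + 0.0009513 = 1.001

1.001


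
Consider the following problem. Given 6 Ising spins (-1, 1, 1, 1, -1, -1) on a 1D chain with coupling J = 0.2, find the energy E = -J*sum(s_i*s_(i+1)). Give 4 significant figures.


Step 1: Nearest-neighbor products: -1, 1, 1, -1, 1
Step 2: Sum of products = 1
Step 3: E = -0.2 * 1 = -0.2

-0.2


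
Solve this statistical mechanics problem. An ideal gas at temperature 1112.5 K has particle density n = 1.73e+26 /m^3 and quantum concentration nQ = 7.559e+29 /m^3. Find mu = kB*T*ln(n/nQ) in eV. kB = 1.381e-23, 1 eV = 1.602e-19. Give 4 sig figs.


Step 1: n/nQ = 1.73e+26/7.559e+29 = 0.0002289
Step 2: ln(n/nQ) = -8.382
Step 3: mu = kB*T*ln(n/nQ) = 1.536e-20*-8.382 = -1.288e-19 J
Step 4: Convert to eV: -1.288e-19/1.602e-19 = -0.8039 eV

-0.8039


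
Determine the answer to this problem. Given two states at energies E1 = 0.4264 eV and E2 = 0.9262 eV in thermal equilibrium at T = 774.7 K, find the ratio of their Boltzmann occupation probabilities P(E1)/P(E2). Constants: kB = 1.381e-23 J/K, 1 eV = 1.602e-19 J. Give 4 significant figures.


Step 1: Compute energy difference dE = E1 - E2 = 0.4264 - 0.9262 = -0.4998 eV
Step 2: Convert to Joules: dE_J = -0.4998 * 1.602e-19 = -8.007e-20 J
Step 3: Compute exponent = -dE_J / (kB * T) = -(-8.007e-20) / (1.381e-23 * 774.7) = 7.484
Step 4: P(E1)/P(E2) = exp(7.484) = 1779

1779


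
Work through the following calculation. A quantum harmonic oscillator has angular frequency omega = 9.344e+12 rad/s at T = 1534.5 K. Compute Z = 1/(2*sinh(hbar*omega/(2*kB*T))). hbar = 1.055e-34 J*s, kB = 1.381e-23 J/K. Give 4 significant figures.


Step 1: Compute x = hbar*omega/(kB*T) = 1.055e-34*9.344e+12/(1.381e-23*1534.5) = 0.04652
Step 2: x/2 = 0.02326
Step 3: sinh(x/2) = 0.02326
Step 4: Z = 1/(2*0.02326) = 21.49

21.49


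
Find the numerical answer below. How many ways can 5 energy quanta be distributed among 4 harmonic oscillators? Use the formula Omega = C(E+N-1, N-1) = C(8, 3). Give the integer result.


Step 1: Use binomial coefficient C(8, 3)
Step 2: Numerator = 8! / 5!
Step 3: Denominator = 3!
Step 4: Omega = 56

56


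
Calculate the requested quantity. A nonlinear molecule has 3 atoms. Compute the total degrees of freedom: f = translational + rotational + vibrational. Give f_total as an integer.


Step 1: Translational DOF = 3
Step 2: Rotational DOF (nonlinear) = 3
Step 3: Vibrational DOF = 3*3 - 6 = 3
Step 4: Total = 3 + 3 + 3 = 9

9


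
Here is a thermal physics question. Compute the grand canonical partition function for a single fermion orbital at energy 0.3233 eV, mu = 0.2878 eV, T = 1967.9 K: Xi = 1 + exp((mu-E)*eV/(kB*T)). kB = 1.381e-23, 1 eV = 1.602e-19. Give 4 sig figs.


Step 1: (mu - E) = 0.2878 - 0.3233 = -0.0355 eV
Step 2: x = (mu-E)*eV/(kB*T) = -0.0355*1.602e-19/(1.381e-23*1967.9) = -0.2093
Step 3: exp(x) = 0.8112
Step 4: Xi = 1 + 0.8112 = 1.811

1.811


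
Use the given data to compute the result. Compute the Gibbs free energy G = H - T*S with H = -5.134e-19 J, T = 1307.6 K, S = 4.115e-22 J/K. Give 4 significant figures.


Step 1: T*S = 1307.6 * 4.115e-22 = 5.381e-19 J
Step 2: G = H - T*S = -5.134e-19 - 5.381e-19
Step 3: G = -1.051e-18 J

-1.051e-18


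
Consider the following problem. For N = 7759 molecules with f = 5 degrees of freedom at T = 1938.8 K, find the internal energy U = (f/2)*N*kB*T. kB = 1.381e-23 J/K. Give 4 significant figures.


Step 1: f/2 = 5/2 = 2.5
Step 2: N*kB*T = 7759*1.381e-23*1938.8 = 2.077e-16
Step 3: U = 2.5 * 2.077e-16 = 5.194e-16 J

5.194e-16


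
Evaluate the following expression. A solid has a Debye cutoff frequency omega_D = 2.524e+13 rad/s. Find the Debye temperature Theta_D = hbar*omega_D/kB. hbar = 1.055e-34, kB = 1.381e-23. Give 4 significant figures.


Step 1: hbar*omega_D = 1.055e-34 * 2.524e+13 = 2.663e-21 J
Step 2: Theta_D = 2.663e-21 / 1.381e-23
Step 3: Theta_D = 192.8 K

192.8


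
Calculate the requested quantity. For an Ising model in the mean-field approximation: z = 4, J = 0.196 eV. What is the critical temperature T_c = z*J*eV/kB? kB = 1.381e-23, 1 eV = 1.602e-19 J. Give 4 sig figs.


Step 1: z*J = 4*0.196 = 0.784 eV
Step 2: Convert to Joules: 0.784*1.602e-19 = 1.256e-19 J
Step 3: T_c = 1.256e-19 / 1.381e-23 = 9095 K

9095


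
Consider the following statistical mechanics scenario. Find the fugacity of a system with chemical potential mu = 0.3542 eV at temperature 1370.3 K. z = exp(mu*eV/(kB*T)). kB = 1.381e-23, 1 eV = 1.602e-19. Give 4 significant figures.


Step 1: Convert mu to Joules: 0.3542*1.602e-19 = 5.674e-20 J
Step 2: kB*T = 1.381e-23*1370.3 = 1.892e-20 J
Step 3: mu/(kB*T) = 2.998
Step 4: z = exp(2.998) = 20.06

20.06


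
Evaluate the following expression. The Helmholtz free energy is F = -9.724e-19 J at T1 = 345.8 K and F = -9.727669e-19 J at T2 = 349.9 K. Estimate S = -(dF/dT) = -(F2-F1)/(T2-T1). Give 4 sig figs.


Step 1: dF = F2 - F1 = -9.727669e-19 - (-9.724e-19) = -3.669e-22 J
Step 2: dT = T2 - T1 = 349.9 - 345.8 = 4.1 K
Step 3: S = -dF/dT = -(-3.669e-22)/4.1 = 8.949e-23 J/K

8.949e-23


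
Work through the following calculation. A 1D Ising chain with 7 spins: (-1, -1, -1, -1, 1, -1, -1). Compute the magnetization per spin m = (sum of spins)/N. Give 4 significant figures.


Step 1: Count up spins (+1): 1, down spins (-1): 6
Step 2: Total magnetization M = 1 - 6 = -5
Step 3: m = M/N = -5/7 = -0.7143

-0.7143


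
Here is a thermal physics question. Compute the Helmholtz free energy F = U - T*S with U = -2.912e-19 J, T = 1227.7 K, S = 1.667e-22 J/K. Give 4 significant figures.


Step 1: T*S = 1227.7 * 1.667e-22 = 2.047e-19 J
Step 2: F = U - T*S = -2.912e-19 - 2.047e-19
Step 3: F = -4.959e-19 J

-4.959e-19


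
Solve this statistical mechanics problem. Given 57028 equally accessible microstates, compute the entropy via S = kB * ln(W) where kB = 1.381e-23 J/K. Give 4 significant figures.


Step 1: ln(W) = ln(57028) = 10.95
Step 2: S = kB * ln(W) = 1.381e-23 * 10.95
Step 3: S = 1.512e-22 J/K

1.512e-22


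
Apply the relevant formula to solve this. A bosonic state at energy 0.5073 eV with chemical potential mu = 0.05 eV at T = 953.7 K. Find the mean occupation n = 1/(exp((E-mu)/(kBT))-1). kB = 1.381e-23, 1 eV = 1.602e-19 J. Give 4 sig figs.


Step 1: (E - mu) = 0.4573 eV
Step 2: x = (E-mu)*eV/(kB*T) = 0.4573*1.602e-19/(1.381e-23*953.7) = 5.562
Step 3: exp(x) = 260.4
Step 4: n = 1/(exp(x)-1) = 0.003855

0.003855


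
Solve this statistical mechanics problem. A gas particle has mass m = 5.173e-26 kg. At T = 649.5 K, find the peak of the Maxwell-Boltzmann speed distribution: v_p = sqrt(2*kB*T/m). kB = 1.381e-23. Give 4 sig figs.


Step 1: Numerator = 2*kB*T = 2*1.381e-23*649.5 = 1.794e-20
Step 2: Ratio = 1.794e-20 / 5.173e-26 = 3.468e+05
Step 3: v_p = sqrt(3.468e+05) = 588.9 m/s

588.9


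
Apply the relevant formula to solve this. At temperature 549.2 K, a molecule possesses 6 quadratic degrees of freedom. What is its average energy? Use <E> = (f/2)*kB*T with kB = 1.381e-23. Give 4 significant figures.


Step 1: f/2 = 6/2 = 3
Step 2: kB*T = 1.381e-23 * 549.2 = 7.584e-21
Step 3: <E> = 3 * 7.584e-21 = 2.275e-20 J

2.275e-20


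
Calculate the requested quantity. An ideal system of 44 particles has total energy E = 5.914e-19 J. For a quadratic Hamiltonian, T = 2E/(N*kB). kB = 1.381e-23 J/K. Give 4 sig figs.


Step 1: Numerator = 2*E = 2*5.914e-19 = 1.183e-18 J
Step 2: Denominator = N*kB = 44*1.381e-23 = 6.076e-22
Step 3: T = 1.183e-18 / 6.076e-22 = 1947 K

1947


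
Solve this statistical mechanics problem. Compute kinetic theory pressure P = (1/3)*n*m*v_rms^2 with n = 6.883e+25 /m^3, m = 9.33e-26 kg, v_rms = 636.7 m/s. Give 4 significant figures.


Step 1: v_rms^2 = 636.7^2 = 4.054e+05
Step 2: n*m = 6.883e+25*9.33e-26 = 6.422
Step 3: P = (1/3)*6.422*4.054e+05 = 8.678e+05 Pa

8.678e+05


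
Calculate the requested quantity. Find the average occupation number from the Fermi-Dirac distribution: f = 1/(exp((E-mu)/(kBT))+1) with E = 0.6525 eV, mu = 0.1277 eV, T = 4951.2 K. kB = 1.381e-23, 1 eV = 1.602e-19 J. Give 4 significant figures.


Step 1: (E - mu) = 0.6525 - 0.1277 = 0.5248 eV
Step 2: Convert: (E-mu)*eV = 8.407e-20 J
Step 3: x = (E-mu)*eV/(kB*T) = 1.23
Step 4: f = 1/(exp(1.23)+1) = 0.2263

0.2263


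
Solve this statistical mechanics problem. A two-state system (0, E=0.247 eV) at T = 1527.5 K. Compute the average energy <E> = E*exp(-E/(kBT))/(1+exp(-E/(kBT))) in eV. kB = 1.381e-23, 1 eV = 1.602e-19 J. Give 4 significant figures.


Step 1: beta*E = 0.247*1.602e-19/(1.381e-23*1527.5) = 1.876
Step 2: exp(-beta*E) = 0.1532
Step 3: <E> = 0.247*0.1532/(1+0.1532) = 0.03282 eV

0.03282


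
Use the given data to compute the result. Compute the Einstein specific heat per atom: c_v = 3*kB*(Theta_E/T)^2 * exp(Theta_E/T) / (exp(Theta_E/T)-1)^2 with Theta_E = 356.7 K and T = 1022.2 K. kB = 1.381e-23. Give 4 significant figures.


Step 1: x = Theta_E/T = 356.7/1022.2 = 0.349
Step 2: x^2 = 0.1218
Step 3: exp(x) = 1.418
Step 4: c_v = 3*1.381e-23*0.1218*1.418/(1.418-1)^2 = 4.101e-23

4.101e-23


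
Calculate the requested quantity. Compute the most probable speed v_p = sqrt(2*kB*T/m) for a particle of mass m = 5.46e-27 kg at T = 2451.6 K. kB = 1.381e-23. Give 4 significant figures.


Step 1: Numerator = 2*kB*T = 2*1.381e-23*2451.6 = 6.771e-20
Step 2: Ratio = 6.771e-20 / 5.46e-27 = 1.24e+07
Step 3: v_p = sqrt(1.24e+07) = 3522 m/s

3522


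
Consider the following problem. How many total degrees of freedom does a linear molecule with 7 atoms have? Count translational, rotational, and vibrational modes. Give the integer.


Step 1: Translational DOF = 3
Step 2: Rotational DOF (linear) = 2
Step 3: Vibrational DOF = 3*7 - 5 = 16
Step 4: Total = 3 + 2 + 16 = 21

21


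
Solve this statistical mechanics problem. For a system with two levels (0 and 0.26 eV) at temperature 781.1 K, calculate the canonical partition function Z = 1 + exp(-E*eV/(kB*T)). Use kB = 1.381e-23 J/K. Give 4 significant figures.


Step 1: Compute beta*E = E*eV/(kB*T) = 0.26*1.602e-19/(1.381e-23*781.1) = 3.861
Step 2: exp(-beta*E) = exp(-3.861) = 0.02104
Step 3: Z = 1 + 0.02104 = 1.021

1.021


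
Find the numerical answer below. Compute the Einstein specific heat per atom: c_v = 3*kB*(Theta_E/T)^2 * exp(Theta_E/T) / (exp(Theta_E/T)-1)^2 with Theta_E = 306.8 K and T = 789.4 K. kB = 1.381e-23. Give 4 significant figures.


Step 1: x = Theta_E/T = 306.8/789.4 = 0.3886
Step 2: x^2 = 0.151
Step 3: exp(x) = 1.475
Step 4: c_v = 3*1.381e-23*0.151*1.475/(1.475-1)^2 = 4.091e-23

4.091e-23


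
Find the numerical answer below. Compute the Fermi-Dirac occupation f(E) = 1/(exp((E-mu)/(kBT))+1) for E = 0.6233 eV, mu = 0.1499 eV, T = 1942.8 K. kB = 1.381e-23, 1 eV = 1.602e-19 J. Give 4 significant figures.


Step 1: (E - mu) = 0.6233 - 0.1499 = 0.4734 eV
Step 2: Convert: (E-mu)*eV = 7.584e-20 J
Step 3: x = (E-mu)*eV/(kB*T) = 2.827
Step 4: f = 1/(exp(2.827)+1) = 0.0559

0.0559


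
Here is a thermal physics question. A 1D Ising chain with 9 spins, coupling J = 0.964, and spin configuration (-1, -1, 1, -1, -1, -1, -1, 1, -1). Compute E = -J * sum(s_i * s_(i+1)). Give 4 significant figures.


Step 1: Nearest-neighbor products: 1, -1, -1, 1, 1, 1, -1, -1
Step 2: Sum of products = 0
Step 3: E = -0.964 * 0 = 0

0


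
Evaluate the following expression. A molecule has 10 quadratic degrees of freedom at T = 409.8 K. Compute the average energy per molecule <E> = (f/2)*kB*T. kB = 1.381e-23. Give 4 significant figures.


Step 1: f/2 = 10/2 = 5
Step 2: kB*T = 1.381e-23 * 409.8 = 5.659e-21
Step 3: <E> = 5 * 5.659e-21 = 2.83e-20 J

2.83e-20


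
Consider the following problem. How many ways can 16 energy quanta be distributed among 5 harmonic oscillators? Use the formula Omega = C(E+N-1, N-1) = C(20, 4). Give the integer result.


Step 1: Use binomial coefficient C(20, 4)
Step 2: Numerator = 20! / 16!
Step 3: Denominator = 4!
Step 4: Omega = 4845

4845


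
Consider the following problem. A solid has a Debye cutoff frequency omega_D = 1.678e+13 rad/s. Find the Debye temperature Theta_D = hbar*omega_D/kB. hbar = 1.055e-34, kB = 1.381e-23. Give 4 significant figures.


Step 1: hbar*omega_D = 1.055e-34 * 1.678e+13 = 1.77e-21 J
Step 2: Theta_D = 1.77e-21 / 1.381e-23
Step 3: Theta_D = 128.2 K

128.2


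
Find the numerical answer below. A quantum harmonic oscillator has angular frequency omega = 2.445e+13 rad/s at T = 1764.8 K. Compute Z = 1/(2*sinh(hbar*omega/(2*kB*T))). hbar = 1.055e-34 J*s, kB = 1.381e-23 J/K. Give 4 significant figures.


Step 1: Compute x = hbar*omega/(kB*T) = 1.055e-34*2.445e+13/(1.381e-23*1764.8) = 0.1058
Step 2: x/2 = 0.05292
Step 3: sinh(x/2) = 0.05294
Step 4: Z = 1/(2*0.05294) = 9.444

9.444


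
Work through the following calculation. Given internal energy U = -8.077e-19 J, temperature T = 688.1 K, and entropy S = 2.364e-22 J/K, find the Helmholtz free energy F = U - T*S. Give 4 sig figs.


Step 1: T*S = 688.1 * 2.364e-22 = 1.627e-19 J
Step 2: F = U - T*S = -8.077e-19 - 1.627e-19
Step 3: F = -9.704e-19 J

-9.704e-19


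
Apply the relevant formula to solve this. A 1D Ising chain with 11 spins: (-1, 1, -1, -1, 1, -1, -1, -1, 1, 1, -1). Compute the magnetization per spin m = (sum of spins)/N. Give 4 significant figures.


Step 1: Count up spins (+1): 4, down spins (-1): 7
Step 2: Total magnetization M = 4 - 7 = -3
Step 3: m = M/N = -3/11 = -0.2727

-0.2727


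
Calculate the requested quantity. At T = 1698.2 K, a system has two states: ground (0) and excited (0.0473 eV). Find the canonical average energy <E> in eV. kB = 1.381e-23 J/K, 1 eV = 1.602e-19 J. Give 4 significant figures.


Step 1: beta*E = 0.0473*1.602e-19/(1.381e-23*1698.2) = 0.3231
Step 2: exp(-beta*E) = 0.7239
Step 3: <E> = 0.0473*0.7239/(1+0.7239) = 0.01986 eV

0.01986


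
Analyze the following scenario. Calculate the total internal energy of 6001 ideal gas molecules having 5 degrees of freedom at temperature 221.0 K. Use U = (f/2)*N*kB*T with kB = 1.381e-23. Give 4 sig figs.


Step 1: f/2 = 5/2 = 2.5
Step 2: N*kB*T = 6001*1.381e-23*221.0 = 1.832e-17
Step 3: U = 2.5 * 1.832e-17 = 4.579e-17 J

4.579e-17


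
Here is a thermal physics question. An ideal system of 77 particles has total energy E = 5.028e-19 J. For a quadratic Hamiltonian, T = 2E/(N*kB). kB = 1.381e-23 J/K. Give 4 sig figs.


Step 1: Numerator = 2*E = 2*5.028e-19 = 1.006e-18 J
Step 2: Denominator = N*kB = 77*1.381e-23 = 1.063e-21
Step 3: T = 1.006e-18 / 1.063e-21 = 945.7 K

945.7


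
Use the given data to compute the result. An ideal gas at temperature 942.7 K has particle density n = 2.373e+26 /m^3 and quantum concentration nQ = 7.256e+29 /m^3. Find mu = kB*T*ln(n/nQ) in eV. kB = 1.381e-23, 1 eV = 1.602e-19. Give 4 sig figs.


Step 1: n/nQ = 2.373e+26/7.256e+29 = 0.000327
Step 2: ln(n/nQ) = -8.025
Step 3: mu = kB*T*ln(n/nQ) = 1.302e-20*-8.025 = -1.045e-19 J
Step 4: Convert to eV: -1.045e-19/1.602e-19 = -0.6522 eV

-0.6522


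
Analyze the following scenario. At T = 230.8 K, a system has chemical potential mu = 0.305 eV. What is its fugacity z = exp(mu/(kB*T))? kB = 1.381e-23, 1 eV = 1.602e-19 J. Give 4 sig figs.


Step 1: Convert mu to Joules: 0.305*1.602e-19 = 4.886e-20 J
Step 2: kB*T = 1.381e-23*230.8 = 3.187e-21 J
Step 3: mu/(kB*T) = 15.33
Step 4: z = exp(15.33) = 4.546e+06

4.546e+06


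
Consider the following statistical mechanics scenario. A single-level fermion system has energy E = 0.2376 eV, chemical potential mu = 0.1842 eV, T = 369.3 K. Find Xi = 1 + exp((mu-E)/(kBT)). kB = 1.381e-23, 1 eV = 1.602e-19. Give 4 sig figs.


Step 1: (mu - E) = 0.1842 - 0.2376 = -0.0534 eV
Step 2: x = (mu-E)*eV/(kB*T) = -0.0534*1.602e-19/(1.381e-23*369.3) = -1.677
Step 3: exp(x) = 0.1869
Step 4: Xi = 1 + 0.1869 = 1.187

1.187


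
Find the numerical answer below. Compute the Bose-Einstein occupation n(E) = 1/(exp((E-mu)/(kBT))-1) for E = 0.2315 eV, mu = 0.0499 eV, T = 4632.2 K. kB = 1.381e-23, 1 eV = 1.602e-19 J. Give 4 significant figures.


Step 1: (E - mu) = 0.1816 eV
Step 2: x = (E-mu)*eV/(kB*T) = 0.1816*1.602e-19/(1.381e-23*4632.2) = 0.4548
Step 3: exp(x) = 1.576
Step 4: n = 1/(exp(x)-1) = 1.737

1.737


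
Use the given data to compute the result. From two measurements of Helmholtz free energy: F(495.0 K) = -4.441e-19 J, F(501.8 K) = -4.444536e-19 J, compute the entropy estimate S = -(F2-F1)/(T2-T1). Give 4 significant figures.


Step 1: dF = F2 - F1 = -4.444536e-19 - (-4.441e-19) = -3.536e-22 J
Step 2: dT = T2 - T1 = 501.8 - 495.0 = 6.8 K
Step 3: S = -dF/dT = -(-3.536e-22)/6.8 = 5.2e-23 J/K

5.2e-23


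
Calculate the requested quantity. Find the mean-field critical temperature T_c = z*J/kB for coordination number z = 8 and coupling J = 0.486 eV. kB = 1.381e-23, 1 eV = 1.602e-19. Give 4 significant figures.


Step 1: z*J = 8*0.486 = 3.888 eV
Step 2: Convert to Joules: 3.888*1.602e-19 = 6.229e-19 J
Step 3: T_c = 6.229e-19 / 1.381e-23 = 4.51e+04 K

4.51e+04


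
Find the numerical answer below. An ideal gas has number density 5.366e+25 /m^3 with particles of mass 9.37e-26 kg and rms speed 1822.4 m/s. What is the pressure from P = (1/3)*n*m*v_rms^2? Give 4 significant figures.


Step 1: v_rms^2 = 1822.4^2 = 3.321e+06
Step 2: n*m = 5.366e+25*9.37e-26 = 5.028
Step 3: P = (1/3)*5.028*3.321e+06 = 5.566e+06 Pa

5.566e+06


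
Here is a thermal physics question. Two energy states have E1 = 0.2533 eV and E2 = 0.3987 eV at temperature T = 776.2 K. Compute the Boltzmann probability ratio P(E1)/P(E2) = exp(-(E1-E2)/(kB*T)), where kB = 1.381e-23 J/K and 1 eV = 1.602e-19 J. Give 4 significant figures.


Step 1: Compute energy difference dE = E1 - E2 = 0.2533 - 0.3987 = -0.1454 eV
Step 2: Convert to Joules: dE_J = -0.1454 * 1.602e-19 = -2.329e-20 J
Step 3: Compute exponent = -dE_J / (kB * T) = -(-2.329e-20) / (1.381e-23 * 776.2) = 2.173
Step 4: P(E1)/P(E2) = exp(2.173) = 8.785

8.785


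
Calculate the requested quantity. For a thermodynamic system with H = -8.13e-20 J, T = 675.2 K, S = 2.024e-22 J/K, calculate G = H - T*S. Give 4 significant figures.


Step 1: T*S = 675.2 * 2.024e-22 = 1.367e-19 J
Step 2: G = H - T*S = -8.13e-20 - 1.367e-19
Step 3: G = -2.18e-19 J

-2.18e-19


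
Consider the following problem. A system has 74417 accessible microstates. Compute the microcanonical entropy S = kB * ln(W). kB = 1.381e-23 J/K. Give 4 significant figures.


Step 1: ln(W) = ln(74417) = 11.22
Step 2: S = kB * ln(W) = 1.381e-23 * 11.22
Step 3: S = 1.549e-22 J/K

1.549e-22


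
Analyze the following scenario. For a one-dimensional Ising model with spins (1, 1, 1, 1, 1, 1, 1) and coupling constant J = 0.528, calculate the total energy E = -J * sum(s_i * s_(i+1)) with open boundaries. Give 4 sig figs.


Step 1: Nearest-neighbor products: 1, 1, 1, 1, 1, 1
Step 2: Sum of products = 6
Step 3: E = -0.528 * 6 = -3.168

-3.168


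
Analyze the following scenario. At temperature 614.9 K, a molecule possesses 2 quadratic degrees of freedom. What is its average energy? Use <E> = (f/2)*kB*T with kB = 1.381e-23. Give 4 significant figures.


Step 1: f/2 = 2/2 = 1
Step 2: kB*T = 1.381e-23 * 614.9 = 8.492e-21
Step 3: <E> = 1 * 8.492e-21 = 8.492e-21 J

8.492e-21


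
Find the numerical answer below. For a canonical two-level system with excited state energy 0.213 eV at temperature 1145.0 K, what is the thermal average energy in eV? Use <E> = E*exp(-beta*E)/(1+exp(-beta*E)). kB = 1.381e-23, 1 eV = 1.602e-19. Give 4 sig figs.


Step 1: beta*E = 0.213*1.602e-19/(1.381e-23*1145.0) = 2.158
Step 2: exp(-beta*E) = 0.1156
Step 3: <E> = 0.213*0.1156/(1+0.1156) = 0.02206 eV

0.02206
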